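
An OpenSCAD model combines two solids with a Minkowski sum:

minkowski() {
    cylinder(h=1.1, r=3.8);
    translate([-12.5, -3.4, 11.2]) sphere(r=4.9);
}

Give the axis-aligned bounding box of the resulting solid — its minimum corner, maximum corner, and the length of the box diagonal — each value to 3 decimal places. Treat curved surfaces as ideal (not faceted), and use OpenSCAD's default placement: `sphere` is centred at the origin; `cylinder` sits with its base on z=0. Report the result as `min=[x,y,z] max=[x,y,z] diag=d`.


min=[-21.200,-12.100,6.300] max=[-3.800,5.300,17.200] diag=26.913

A = translate([-12.5, -3.4, 11.2]) sphere(r=4.9) → bbox [-17.4,-8.3,6.3] .. [-7.6,1.5,16.1]
B = cylinder(h=1.1, r=3.8) → bbox [-3.8,-3.8,0] .. [3.8,3.8,1.1]
lo = A.lo+B.lo = [-17.4-3.8, -8.3-3.8, 6.3+0] = [-21.200,-12.100,6.300]
hi = A.hi+B.hi = [-7.6+3.8, 1.5+3.8, 16.1+1.1] = [-3.800,5.300,17.200]
diag = √(17.4²+17.4²+10.9²) = √724.33 = 26.913


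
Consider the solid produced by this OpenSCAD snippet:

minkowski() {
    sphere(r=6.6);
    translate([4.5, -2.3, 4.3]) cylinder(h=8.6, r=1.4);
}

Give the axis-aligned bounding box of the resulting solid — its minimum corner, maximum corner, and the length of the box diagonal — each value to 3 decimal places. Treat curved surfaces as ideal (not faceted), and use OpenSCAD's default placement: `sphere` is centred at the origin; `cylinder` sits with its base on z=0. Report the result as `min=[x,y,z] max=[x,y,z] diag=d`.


min=[-3.500,-10.300,-2.300] max=[12.500,5.700,19.500] diag=31.420

A = translate([4.5, -2.3, 4.3]) cylinder(h=8.6, r=1.4) → bbox [3.1,-3.7,4.3] .. [5.9,-0.9,12.9]
B = sphere(r=6.6) → bbox [-6.6,-6.6,-6.6] .. [6.6,6.6,6.6]
lo = A.lo+B.lo = [3.1-6.6, -3.7-6.6, 4.3-6.6] = [-3.500,-10.300,-2.300]
hi = A.hi+B.hi = [5.9+6.6, -0.9+6.6, 12.9+6.6] = [12.500,5.700,19.500]
diag = √(16²+16²+21.8²) = √987.24 = 31.420


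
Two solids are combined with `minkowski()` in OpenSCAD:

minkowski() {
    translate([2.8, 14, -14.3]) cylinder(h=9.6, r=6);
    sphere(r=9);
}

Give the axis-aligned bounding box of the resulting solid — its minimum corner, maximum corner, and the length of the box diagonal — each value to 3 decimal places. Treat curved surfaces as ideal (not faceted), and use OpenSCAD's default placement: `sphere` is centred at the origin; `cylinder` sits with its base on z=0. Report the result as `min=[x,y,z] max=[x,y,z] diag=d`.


A = translate([2.8, 14, -14.3]) cylinder(h=9.6, r=6) → bbox [-3.2,8,-14.3] .. [8.8,20,-4.7]
B = sphere(r=9) → bbox [-9,-9,-9] .. [9,9,9]
lo = A.lo+B.lo = [-3.2-9, 8-9, -14.3-9] = [-12.200,-1.000,-23.300]
hi = A.hi+B.hi = [8.8+9, 20+9, -4.7+9] = [17.800,29.000,4.300]
diag = √(30²+30²+27.6²) = √2561.76 = 50.614

min=[-12.200,-1.000,-23.300] max=[17.800,29.000,4.300] diag=50.614


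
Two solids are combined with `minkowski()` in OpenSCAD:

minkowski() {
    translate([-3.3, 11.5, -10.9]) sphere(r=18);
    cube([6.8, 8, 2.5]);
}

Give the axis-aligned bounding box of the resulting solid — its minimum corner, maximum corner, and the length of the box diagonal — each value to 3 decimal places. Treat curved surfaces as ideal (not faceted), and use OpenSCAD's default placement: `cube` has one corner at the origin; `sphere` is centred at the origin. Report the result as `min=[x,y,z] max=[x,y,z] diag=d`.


min=[-21.300,-6.500,-28.900] max=[21.500,37.500,9.600] diag=72.458

A = translate([-3.3, 11.5, -10.9]) sphere(r=18) → bbox [-21.3,-6.5,-28.9] .. [14.7,29.5,7.1]
B = cube([6.8, 8, 2.5]) → bbox [0,0,0] .. [6.8,8,2.5]
lo = A.lo+B.lo = [-21.3+0, -6.5+0, -28.9+0] = [-21.300,-6.500,-28.900]
hi = A.hi+B.hi = [14.7+6.8, 29.5+8, 7.1+2.5] = [21.500,37.500,9.600]
diag = √(42.8²+44²+38.5²) = √5250.09 = 72.458


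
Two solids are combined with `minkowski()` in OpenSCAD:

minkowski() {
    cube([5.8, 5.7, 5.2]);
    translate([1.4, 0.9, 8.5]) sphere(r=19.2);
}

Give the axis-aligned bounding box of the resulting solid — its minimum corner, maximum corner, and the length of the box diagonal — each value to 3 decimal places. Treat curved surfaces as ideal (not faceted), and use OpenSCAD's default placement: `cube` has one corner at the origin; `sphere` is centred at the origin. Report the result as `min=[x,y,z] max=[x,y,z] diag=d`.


min=[-17.800,-18.300,-10.700] max=[26.400,25.800,32.900] diag=76.154

A = translate([1.4, 0.9, 8.5]) sphere(r=19.2) → bbox [-17.8,-18.3,-10.7] .. [20.6,20.1,27.7]
B = cube([5.8, 5.7, 5.2]) → bbox [0,0,0] .. [5.8,5.7,5.2]
lo = A.lo+B.lo = [-17.8+0, -18.3+0, -10.7+0] = [-17.800,-18.300,-10.700]
hi = A.hi+B.hi = [20.6+5.8, 20.1+5.7, 27.7+5.2] = [26.400,25.800,32.900]
diag = √(44.2²+44.1²+43.6²) = √5799.41 = 76.154


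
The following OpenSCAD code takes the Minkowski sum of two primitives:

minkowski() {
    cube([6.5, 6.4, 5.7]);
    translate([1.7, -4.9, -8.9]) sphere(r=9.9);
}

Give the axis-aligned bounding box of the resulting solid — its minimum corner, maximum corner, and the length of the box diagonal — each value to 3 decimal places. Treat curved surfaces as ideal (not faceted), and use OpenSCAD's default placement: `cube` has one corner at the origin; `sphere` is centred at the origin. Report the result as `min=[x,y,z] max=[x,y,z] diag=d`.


min=[-8.200,-14.800,-18.800] max=[18.100,11.400,6.700] diag=45.038

A = translate([1.7, -4.9, -8.9]) sphere(r=9.9) → bbox [-8.2,-14.8,-18.8] .. [11.6,5,1]
B = cube([6.5, 6.4, 5.7]) → bbox [0,0,0] .. [6.5,6.4,5.7]
lo = A.lo+B.lo = [-8.2+0, -14.8+0, -18.8+0] = [-8.200,-14.800,-18.800]
hi = A.hi+B.hi = [11.6+6.5, 5+6.4, 1+5.7] = [18.100,11.400,6.700]
diag = √(26.3²+26.2²+25.5²) = √2028.38 = 45.038


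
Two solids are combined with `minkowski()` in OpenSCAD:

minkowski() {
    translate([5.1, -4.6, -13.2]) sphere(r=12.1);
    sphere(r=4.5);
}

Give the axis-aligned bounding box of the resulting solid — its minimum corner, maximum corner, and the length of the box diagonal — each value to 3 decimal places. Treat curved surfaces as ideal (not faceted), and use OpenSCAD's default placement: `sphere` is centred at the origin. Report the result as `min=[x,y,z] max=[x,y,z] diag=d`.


min=[-11.500,-21.200,-29.800] max=[21.700,12.000,3.400] diag=57.504

A = translate([5.1, -4.6, -13.2]) sphere(r=12.1) → bbox [-7,-16.7,-25.3] .. [17.2,7.5,-1.1]
B = sphere(r=4.5) → bbox [-4.5,-4.5,-4.5] .. [4.5,4.5,4.5]
lo = A.lo+B.lo = [-7-4.5, -16.7-4.5, -25.3-4.5] = [-11.500,-21.200,-29.800]
hi = A.hi+B.hi = [17.2+4.5, 7.5+4.5, -1.1+4.5] = [21.700,12.000,3.400]
diag = √(33.2²+33.2²+33.2²) = √3306.72 = 57.504


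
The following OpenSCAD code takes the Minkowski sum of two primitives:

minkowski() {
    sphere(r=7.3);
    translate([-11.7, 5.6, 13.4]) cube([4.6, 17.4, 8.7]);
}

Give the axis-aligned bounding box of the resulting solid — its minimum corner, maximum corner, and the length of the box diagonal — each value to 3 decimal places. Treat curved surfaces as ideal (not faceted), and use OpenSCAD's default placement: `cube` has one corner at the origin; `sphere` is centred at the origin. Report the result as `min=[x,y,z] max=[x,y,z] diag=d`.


A = translate([-11.7, 5.6, 13.4]) cube([4.6, 17.4, 8.7]) → bbox [-11.7,5.6,13.4] .. [-7.1,23,22.1]
B = sphere(r=7.3) → bbox [-7.3,-7.3,-7.3] .. [7.3,7.3,7.3]
lo = A.lo+B.lo = [-11.7-7.3, 5.6-7.3, 13.4-7.3] = [-19.000,-1.700,6.100]
hi = A.hi+B.hi = [-7.1+7.3, 23+7.3, 22.1+7.3] = [0.200,30.300,29.400]
diag = √(19.2²+32²+23.3²) = √1935.53 = 43.995

min=[-19.000,-1.700,6.100] max=[0.200,30.300,29.400] diag=43.995


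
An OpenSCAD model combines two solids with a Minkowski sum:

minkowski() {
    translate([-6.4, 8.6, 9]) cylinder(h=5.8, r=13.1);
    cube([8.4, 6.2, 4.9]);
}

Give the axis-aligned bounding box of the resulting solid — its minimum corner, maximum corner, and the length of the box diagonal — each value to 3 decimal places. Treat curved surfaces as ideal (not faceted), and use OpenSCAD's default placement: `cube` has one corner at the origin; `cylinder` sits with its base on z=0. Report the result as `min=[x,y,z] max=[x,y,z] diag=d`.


min=[-19.500,-4.500,9.000] max=[15.100,27.900,19.700] diag=48.594

A = translate([-6.4, 8.6, 9]) cylinder(h=5.8, r=13.1) → bbox [-19.5,-4.5,9] .. [6.7,21.7,14.8]
B = cube([8.4, 6.2, 4.9]) → bbox [0,0,0] .. [8.4,6.2,4.9]
lo = A.lo+B.lo = [-19.5+0, -4.5+0, 9+0] = [-19.500,-4.500,9.000]
hi = A.hi+B.hi = [6.7+8.4, 21.7+6.2, 14.8+4.9] = [15.100,27.900,19.700]
diag = √(34.6²+32.4²+10.7²) = √2361.41 = 48.594


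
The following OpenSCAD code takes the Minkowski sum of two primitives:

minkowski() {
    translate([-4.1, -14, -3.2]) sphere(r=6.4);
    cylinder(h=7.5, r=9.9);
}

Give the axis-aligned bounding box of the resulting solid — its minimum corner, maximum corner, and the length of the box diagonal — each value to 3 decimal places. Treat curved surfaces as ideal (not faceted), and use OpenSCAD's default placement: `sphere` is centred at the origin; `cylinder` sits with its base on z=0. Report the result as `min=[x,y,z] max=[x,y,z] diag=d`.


A = translate([-4.1, -14, -3.2]) sphere(r=6.4) → bbox [-10.5,-20.4,-9.6] .. [2.3,-7.6,3.2]
B = cylinder(h=7.5, r=9.9) → bbox [-9.9,-9.9,0] .. [9.9,9.9,7.5]
lo = A.lo+B.lo = [-10.5-9.9, -20.4-9.9, -9.6+0] = [-20.400,-30.300,-9.600]
hi = A.hi+B.hi = [2.3+9.9, -7.6+9.9, 3.2+7.5] = [12.200,2.300,10.700]
diag = √(32.6²+32.6²+20.3²) = √2537.61 = 50.375

min=[-20.400,-30.300,-9.600] max=[12.200,2.300,10.700] diag=50.375


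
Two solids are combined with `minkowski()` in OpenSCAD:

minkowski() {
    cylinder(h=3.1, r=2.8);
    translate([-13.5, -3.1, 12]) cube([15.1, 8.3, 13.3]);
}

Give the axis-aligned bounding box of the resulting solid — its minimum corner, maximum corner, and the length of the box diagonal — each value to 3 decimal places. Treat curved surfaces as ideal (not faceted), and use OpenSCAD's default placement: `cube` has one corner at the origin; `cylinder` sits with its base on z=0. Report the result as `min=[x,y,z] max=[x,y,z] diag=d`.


min=[-16.300,-5.900,12.000] max=[4.400,8.000,28.400] diag=29.844

A = translate([-13.5, -3.1, 12]) cube([15.1, 8.3, 13.3]) → bbox [-13.5,-3.1,12] .. [1.6,5.2,25.3]
B = cylinder(h=3.1, r=2.8) → bbox [-2.8,-2.8,0] .. [2.8,2.8,3.1]
lo = A.lo+B.lo = [-13.5-2.8, -3.1-2.8, 12+0] = [-16.300,-5.900,12.000]
hi = A.hi+B.hi = [1.6+2.8, 5.2+2.8, 25.3+3.1] = [4.400,8.000,28.400]
diag = √(20.7²+13.9²+16.4²) = √890.66 = 29.844


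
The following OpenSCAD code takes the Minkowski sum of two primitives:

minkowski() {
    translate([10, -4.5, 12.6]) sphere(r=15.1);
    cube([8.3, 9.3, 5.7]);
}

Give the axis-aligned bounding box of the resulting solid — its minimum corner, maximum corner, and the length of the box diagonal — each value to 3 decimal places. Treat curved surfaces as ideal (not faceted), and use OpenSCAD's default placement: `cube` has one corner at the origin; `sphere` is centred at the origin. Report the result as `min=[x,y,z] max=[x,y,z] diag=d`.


A = translate([10, -4.5, 12.6]) sphere(r=15.1) → bbox [-5.1,-19.6,-2.5] .. [25.1,10.6,27.7]
B = cube([8.3, 9.3, 5.7]) → bbox [0,0,0] .. [8.3,9.3,5.7]
lo = A.lo+B.lo = [-5.1+0, -19.6+0, -2.5+0] = [-5.100,-19.600,-2.500]
hi = A.hi+B.hi = [25.1+8.3, 10.6+9.3, 27.7+5.7] = [33.400,19.900,33.400]
diag = √(38.5²+39.5²+35.9²) = √4331.31 = 65.813

min=[-5.100,-19.600,-2.500] max=[33.400,19.900,33.400] diag=65.813


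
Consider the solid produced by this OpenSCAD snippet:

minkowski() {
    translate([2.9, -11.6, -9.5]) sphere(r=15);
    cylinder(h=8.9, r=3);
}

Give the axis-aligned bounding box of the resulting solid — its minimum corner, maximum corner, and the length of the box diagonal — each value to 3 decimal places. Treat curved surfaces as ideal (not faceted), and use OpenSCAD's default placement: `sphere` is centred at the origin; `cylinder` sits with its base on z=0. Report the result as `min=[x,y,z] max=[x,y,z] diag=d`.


A = translate([2.9, -11.6, -9.5]) sphere(r=15) → bbox [-12.1,-26.6,-24.5] .. [17.9,3.4,5.5]
B = cylinder(h=8.9, r=3) → bbox [-3,-3,0] .. [3,3,8.9]
lo = A.lo+B.lo = [-12.1-3, -26.6-3, -24.5+0] = [-15.100,-29.600,-24.500]
hi = A.hi+B.hi = [17.9+3, 3.4+3, 5.5+8.9] = [20.900,6.400,14.400]
diag = √(36²+36²+38.9²) = √4105.21 = 64.072

min=[-15.100,-29.600,-24.500] max=[20.900,6.400,14.400] diag=64.072


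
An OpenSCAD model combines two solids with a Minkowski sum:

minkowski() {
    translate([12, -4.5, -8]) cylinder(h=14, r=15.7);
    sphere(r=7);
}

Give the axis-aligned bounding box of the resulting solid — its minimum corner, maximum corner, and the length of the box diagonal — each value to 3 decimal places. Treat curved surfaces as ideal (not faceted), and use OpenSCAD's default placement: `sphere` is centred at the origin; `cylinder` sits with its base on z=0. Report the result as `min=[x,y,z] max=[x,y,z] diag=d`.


A = translate([12, -4.5, -8]) cylinder(h=14, r=15.7) → bbox [-3.7,-20.2,-8] .. [27.7,11.2,6]
B = sphere(r=7) → bbox [-7,-7,-7] .. [7,7,7]
lo = A.lo+B.lo = [-3.7-7, -20.2-7, -8-7] = [-10.700,-27.200,-15.000]
hi = A.hi+B.hi = [27.7+7, 11.2+7, 6+7] = [34.700,18.200,13.000]
diag = √(45.4²+45.4²+28²) = √4906.32 = 70.045

min=[-10.700,-27.200,-15.000] max=[34.700,18.200,13.000] diag=70.045


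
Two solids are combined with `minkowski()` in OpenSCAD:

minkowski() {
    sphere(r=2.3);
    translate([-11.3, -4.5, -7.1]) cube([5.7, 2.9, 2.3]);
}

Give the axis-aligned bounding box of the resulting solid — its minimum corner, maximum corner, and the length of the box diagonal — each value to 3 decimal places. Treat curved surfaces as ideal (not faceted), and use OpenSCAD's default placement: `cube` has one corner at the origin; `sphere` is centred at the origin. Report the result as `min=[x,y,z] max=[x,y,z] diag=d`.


A = translate([-11.3, -4.5, -7.1]) cube([5.7, 2.9, 2.3]) → bbox [-11.3,-4.5,-7.1] .. [-5.6,-1.6,-4.8]
B = sphere(r=2.3) → bbox [-2.3,-2.3,-2.3] .. [2.3,2.3,2.3]
lo = A.lo+B.lo = [-11.3-2.3, -4.5-2.3, -7.1-2.3] = [-13.600,-6.800,-9.400]
hi = A.hi+B.hi = [-5.6+2.3, -1.6+2.3, -4.8+2.3] = [-3.300,0.700,-2.500]
diag = √(10.3²+7.5²+6.9²) = √209.95 = 14.490

min=[-13.600,-6.800,-9.400] max=[-3.300,0.700,-2.500] diag=14.490


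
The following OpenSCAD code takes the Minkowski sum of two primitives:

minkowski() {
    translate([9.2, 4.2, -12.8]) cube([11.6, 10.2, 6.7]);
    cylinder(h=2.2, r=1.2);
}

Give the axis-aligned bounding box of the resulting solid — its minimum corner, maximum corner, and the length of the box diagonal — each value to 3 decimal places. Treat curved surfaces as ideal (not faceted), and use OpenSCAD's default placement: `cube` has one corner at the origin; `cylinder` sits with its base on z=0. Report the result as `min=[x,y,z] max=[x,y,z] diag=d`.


A = translate([9.2, 4.2, -12.8]) cube([11.6, 10.2, 6.7]) → bbox [9.2,4.2,-12.8] .. [20.8,14.4,-6.1]
B = cylinder(h=2.2, r=1.2) → bbox [-1.2,-1.2,0] .. [1.2,1.2,2.2]
lo = A.lo+B.lo = [9.2-1.2, 4.2-1.2, -12.8+0] = [8.000,3.000,-12.800]
hi = A.hi+B.hi = [20.8+1.2, 14.4+1.2, -6.1+2.2] = [22.000,15.600,-3.900]
diag = √(14²+12.6²+8.9²) = √433.97 = 20.832

min=[8.000,3.000,-12.800] max=[22.000,15.600,-3.900] diag=20.832


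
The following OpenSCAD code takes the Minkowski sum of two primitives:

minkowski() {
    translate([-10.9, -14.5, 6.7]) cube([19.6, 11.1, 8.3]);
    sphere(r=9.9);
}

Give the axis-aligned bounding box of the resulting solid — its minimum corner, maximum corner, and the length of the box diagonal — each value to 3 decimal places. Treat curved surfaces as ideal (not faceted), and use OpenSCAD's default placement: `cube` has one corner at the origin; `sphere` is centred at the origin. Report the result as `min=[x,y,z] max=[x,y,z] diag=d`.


min=[-20.800,-24.400,-3.200] max=[18.600,6.500,24.900] diag=57.418

A = translate([-10.9, -14.5, 6.7]) cube([19.6, 11.1, 8.3]) → bbox [-10.9,-14.5,6.7] .. [8.7,-3.4,15]
B = sphere(r=9.9) → bbox [-9.9,-9.9,-9.9] .. [9.9,9.9,9.9]
lo = A.lo+B.lo = [-10.9-9.9, -14.5-9.9, 6.7-9.9] = [-20.800,-24.400,-3.200]
hi = A.hi+B.hi = [8.7+9.9, -3.4+9.9, 15+9.9] = [18.600,6.500,24.900]
diag = √(39.4²+30.9²+28.1²) = √3296.78 = 57.418


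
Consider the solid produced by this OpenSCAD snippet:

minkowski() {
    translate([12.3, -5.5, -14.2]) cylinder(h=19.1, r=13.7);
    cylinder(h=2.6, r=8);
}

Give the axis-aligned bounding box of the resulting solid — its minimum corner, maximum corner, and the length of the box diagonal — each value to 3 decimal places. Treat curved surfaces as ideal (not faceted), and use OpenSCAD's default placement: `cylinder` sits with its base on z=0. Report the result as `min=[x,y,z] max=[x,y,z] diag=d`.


min=[-9.400,-27.200,-14.200] max=[34.000,16.200,7.500] diag=65.100

A = translate([12.3, -5.5, -14.2]) cylinder(h=19.1, r=13.7) → bbox [-1.4,-19.2,-14.2] .. [26,8.2,4.9]
B = cylinder(h=2.6, r=8) → bbox [-8,-8,0] .. [8,8,2.6]
lo = A.lo+B.lo = [-1.4-8, -19.2-8, -14.2+0] = [-9.400,-27.200,-14.200]
hi = A.hi+B.hi = [26+8, 8.2+8, 4.9+2.6] = [34.000,16.200,7.500]
diag = √(43.4²+43.4²+21.7²) = √4238.01 = 65.100


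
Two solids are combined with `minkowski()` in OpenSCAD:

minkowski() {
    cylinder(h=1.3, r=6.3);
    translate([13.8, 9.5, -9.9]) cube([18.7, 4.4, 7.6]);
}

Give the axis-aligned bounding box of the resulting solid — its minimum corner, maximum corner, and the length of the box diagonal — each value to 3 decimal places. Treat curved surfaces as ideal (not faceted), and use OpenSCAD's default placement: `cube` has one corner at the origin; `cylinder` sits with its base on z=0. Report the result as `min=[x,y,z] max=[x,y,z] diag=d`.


A = translate([13.8, 9.5, -9.9]) cube([18.7, 4.4, 7.6]) → bbox [13.8,9.5,-9.9] .. [32.5,13.9,-2.3]
B = cylinder(h=1.3, r=6.3) → bbox [-6.3,-6.3,0] .. [6.3,6.3,1.3]
lo = A.lo+B.lo = [13.8-6.3, 9.5-6.3, -9.9+0] = [7.500,3.200,-9.900]
hi = A.hi+B.hi = [32.5+6.3, 13.9+6.3, -2.3+1.3] = [38.800,20.200,-1.000]
diag = √(31.3²+17²+8.9²) = √1347.9 = 36.714

min=[7.500,3.200,-9.900] max=[38.800,20.200,-1.000] diag=36.714


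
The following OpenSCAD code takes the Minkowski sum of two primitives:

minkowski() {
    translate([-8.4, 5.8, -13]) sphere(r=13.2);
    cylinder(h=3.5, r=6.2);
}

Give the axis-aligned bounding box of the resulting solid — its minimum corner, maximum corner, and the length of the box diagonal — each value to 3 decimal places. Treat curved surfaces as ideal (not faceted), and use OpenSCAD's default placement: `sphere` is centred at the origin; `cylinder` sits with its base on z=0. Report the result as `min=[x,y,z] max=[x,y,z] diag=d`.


A = translate([-8.4, 5.8, -13]) sphere(r=13.2) → bbox [-21.6,-7.4,-26.2] .. [4.8,19,0.2]
B = cylinder(h=3.5, r=6.2) → bbox [-6.2,-6.2,0] .. [6.2,6.2,3.5]
lo = A.lo+B.lo = [-21.6-6.2, -7.4-6.2, -26.2+0] = [-27.800,-13.600,-26.200]
hi = A.hi+B.hi = [4.8+6.2, 19+6.2, 0.2+3.5] = [11.000,25.200,3.700]
diag = √(38.8²+38.8²+29.9²) = √3904.89 = 62.489

min=[-27.800,-13.600,-26.200] max=[11.000,25.200,3.700] diag=62.489


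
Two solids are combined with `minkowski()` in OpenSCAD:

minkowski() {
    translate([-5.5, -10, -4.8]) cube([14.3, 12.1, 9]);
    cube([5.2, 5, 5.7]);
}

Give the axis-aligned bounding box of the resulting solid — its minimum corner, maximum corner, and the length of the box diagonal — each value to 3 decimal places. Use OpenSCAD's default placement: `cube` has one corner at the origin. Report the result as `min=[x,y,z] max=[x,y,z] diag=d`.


A = translate([-5.5, -10, -4.8]) cube([14.3, 12.1, 9]) → bbox [-5.5,-10,-4.8] .. [8.8,2.1,4.2]
B = cube([5.2, 5, 5.7]) → bbox [0,0,0] .. [5.2,5,5.7]
lo = A.lo+B.lo = [-5.5+0, -10+0, -4.8+0] = [-5.500,-10.000,-4.800]
hi = A.hi+B.hi = [8.8+5.2, 2.1+5, 4.2+5.7] = [14.000,7.100,9.900]
diag = √(19.5²+17.1²+14.7²) = √888.75 = 29.812

min=[-5.500,-10.000,-4.800] max=[14.000,7.100,9.900] diag=29.812


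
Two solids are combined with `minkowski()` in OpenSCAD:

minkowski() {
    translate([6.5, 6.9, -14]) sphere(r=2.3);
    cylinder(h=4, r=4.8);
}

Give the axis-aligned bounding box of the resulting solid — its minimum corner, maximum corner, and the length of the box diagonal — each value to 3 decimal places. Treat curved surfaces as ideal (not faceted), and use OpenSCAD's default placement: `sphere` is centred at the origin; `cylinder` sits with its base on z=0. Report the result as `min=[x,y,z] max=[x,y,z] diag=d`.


A = translate([6.5, 6.9, -14]) sphere(r=2.3) → bbox [4.2,4.6,-16.3] .. [8.8,9.2,-11.7]
B = cylinder(h=4, r=4.8) → bbox [-4.8,-4.8,0] .. [4.8,4.8,4]
lo = A.lo+B.lo = [4.2-4.8, 4.6-4.8, -16.3+0] = [-0.600,-0.200,-16.300]
hi = A.hi+B.hi = [8.8+4.8, 9.2+4.8, -11.7+4] = [13.600,14.000,-7.700]
diag = √(14.2²+14.2²+8.6²) = √477.24 = 21.846

min=[-0.600,-0.200,-16.300] max=[13.600,14.000,-7.700] diag=21.846


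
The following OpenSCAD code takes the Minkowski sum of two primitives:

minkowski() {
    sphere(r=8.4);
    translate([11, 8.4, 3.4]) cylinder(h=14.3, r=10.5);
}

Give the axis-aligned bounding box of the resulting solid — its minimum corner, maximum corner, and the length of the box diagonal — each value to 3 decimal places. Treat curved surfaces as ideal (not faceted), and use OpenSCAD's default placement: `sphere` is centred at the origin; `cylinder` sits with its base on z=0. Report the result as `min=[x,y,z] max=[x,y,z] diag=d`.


A = translate([11, 8.4, 3.4]) cylinder(h=14.3, r=10.5) → bbox [0.5,-2.1,3.4] .. [21.5,18.9,17.7]
B = sphere(r=8.4) → bbox [-8.4,-8.4,-8.4] .. [8.4,8.4,8.4]
lo = A.lo+B.lo = [0.5-8.4, -2.1-8.4, 3.4-8.4] = [-7.900,-10.500,-5.000]
hi = A.hi+B.hi = [21.5+8.4, 18.9+8.4, 17.7+8.4] = [29.900,27.300,26.100]
diag = √(37.8²+37.8²+31.1²) = √3824.89 = 61.846

min=[-7.900,-10.500,-5.000] max=[29.900,27.300,26.100] diag=61.846


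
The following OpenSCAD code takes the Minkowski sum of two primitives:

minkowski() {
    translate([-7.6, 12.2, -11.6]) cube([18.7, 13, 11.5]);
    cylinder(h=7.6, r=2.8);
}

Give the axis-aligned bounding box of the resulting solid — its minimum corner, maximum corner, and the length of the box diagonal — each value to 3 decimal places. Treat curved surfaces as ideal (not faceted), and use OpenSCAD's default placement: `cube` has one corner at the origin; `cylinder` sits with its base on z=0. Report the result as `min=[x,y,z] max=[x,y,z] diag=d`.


min=[-10.400,9.400,-11.600] max=[13.900,28.000,7.500] diag=36.073

A = translate([-7.6, 12.2, -11.6]) cube([18.7, 13, 11.5]) → bbox [-7.6,12.2,-11.6] .. [11.1,25.2,-0.1]
B = cylinder(h=7.6, r=2.8) → bbox [-2.8,-2.8,0] .. [2.8,2.8,7.6]
lo = A.lo+B.lo = [-7.6-2.8, 12.2-2.8, -11.6+0] = [-10.400,9.400,-11.600]
hi = A.hi+B.hi = [11.1+2.8, 25.2+2.8, -0.1+7.6] = [13.900,28.000,7.500]
diag = √(24.3²+18.6²+19.1²) = √1301.26 = 36.073


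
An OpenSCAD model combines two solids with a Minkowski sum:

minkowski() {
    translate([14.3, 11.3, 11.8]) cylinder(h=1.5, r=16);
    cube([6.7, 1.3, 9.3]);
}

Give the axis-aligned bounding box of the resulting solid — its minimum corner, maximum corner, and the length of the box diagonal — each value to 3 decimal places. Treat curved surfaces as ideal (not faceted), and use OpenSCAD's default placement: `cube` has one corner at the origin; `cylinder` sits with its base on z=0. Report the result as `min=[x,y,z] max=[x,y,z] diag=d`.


A = translate([14.3, 11.3, 11.8]) cylinder(h=1.5, r=16) → bbox [-1.7,-4.7,11.8] .. [30.3,27.3,13.3]
B = cube([6.7, 1.3, 9.3]) → bbox [0,0,0] .. [6.7,1.3,9.3]
lo = A.lo+B.lo = [-1.7+0, -4.7+0, 11.8+0] = [-1.700,-4.700,11.800]
hi = A.hi+B.hi = [30.3+6.7, 27.3+1.3, 13.3+9.3] = [37.000,28.600,22.600]
diag = √(38.7²+33.3²+10.8²) = √2723.22 = 52.184

min=[-1.700,-4.700,11.800] max=[37.000,28.600,22.600] diag=52.184


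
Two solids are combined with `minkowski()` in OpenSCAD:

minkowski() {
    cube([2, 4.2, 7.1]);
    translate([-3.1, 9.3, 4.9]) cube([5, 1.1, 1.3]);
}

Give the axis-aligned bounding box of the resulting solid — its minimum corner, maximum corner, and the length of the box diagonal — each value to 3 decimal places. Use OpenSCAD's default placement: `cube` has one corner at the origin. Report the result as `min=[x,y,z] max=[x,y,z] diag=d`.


min=[-3.100,9.300,4.900] max=[3.900,14.600,13.300] diag=12.151

A = translate([-3.1, 9.3, 4.9]) cube([5, 1.1, 1.3]) → bbox [-3.1,9.3,4.9] .. [1.9,10.4,6.2]
B = cube([2, 4.2, 7.1]) → bbox [0,0,0] .. [2,4.2,7.1]
lo = A.lo+B.lo = [-3.1+0, 9.3+0, 4.9+0] = [-3.100,9.300,4.900]
hi = A.hi+B.hi = [1.9+2, 10.4+4.2, 6.2+7.1] = [3.900,14.600,13.300]
diag = √(7²+5.3²+8.4²) = √147.65 = 12.151


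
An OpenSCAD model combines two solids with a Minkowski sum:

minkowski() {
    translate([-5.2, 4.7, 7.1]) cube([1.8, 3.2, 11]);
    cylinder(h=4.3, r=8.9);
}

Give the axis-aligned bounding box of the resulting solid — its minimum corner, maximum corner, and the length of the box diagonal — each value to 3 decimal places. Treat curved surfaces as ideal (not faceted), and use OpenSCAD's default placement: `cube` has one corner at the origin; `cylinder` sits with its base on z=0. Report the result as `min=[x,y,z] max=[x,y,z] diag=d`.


min=[-14.100,-4.200,7.100] max=[5.500,16.800,22.400] diag=32.546

A = translate([-5.2, 4.7, 7.1]) cube([1.8, 3.2, 11]) → bbox [-5.2,4.7,7.1] .. [-3.4,7.9,18.1]
B = cylinder(h=4.3, r=8.9) → bbox [-8.9,-8.9,0] .. [8.9,8.9,4.3]
lo = A.lo+B.lo = [-5.2-8.9, 4.7-8.9, 7.1+0] = [-14.100,-4.200,7.100]
hi = A.hi+B.hi = [-3.4+8.9, 7.9+8.9, 18.1+4.3] = [5.500,16.800,22.400]
diag = √(19.6²+21²+15.3²) = √1059.25 = 32.546


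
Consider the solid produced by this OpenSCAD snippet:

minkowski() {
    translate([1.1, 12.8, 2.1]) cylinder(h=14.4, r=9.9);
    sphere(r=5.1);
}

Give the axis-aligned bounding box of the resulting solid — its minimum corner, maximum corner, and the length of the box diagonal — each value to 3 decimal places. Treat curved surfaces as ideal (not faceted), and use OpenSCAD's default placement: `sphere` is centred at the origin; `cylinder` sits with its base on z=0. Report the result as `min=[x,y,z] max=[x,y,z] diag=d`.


A = translate([1.1, 12.8, 2.1]) cylinder(h=14.4, r=9.9) → bbox [-8.8,2.9,2.1] .. [11,22.7,16.5]
B = sphere(r=5.1) → bbox [-5.1,-5.1,-5.1] .. [5.1,5.1,5.1]
lo = A.lo+B.lo = [-8.8-5.1, 2.9-5.1, 2.1-5.1] = [-13.900,-2.200,-3.000]
hi = A.hi+B.hi = [11+5.1, 22.7+5.1, 16.5+5.1] = [16.100,27.800,21.600]
diag = √(30²+30²+24.6²) = √2405.16 = 49.042

min=[-13.900,-2.200,-3.000] max=[16.100,27.800,21.600] diag=49.042


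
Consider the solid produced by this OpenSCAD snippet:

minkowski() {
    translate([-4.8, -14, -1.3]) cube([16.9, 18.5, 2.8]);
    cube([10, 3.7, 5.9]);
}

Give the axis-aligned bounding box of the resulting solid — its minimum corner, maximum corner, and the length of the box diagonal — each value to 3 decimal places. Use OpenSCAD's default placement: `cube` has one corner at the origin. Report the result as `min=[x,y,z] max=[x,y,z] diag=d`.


A = translate([-4.8, -14, -1.3]) cube([16.9, 18.5, 2.8]) → bbox [-4.8,-14,-1.3] .. [12.1,4.5,1.5]
B = cube([10, 3.7, 5.9]) → bbox [0,0,0] .. [10,3.7,5.9]
lo = A.lo+B.lo = [-4.8+0, -14+0, -1.3+0] = [-4.800,-14.000,-1.300]
hi = A.hi+B.hi = [12.1+10, 4.5+3.7, 1.5+5.9] = [22.100,8.200,7.400]
diag = √(26.9²+22.2²+8.7²) = √1292.14 = 35.946

min=[-4.800,-14.000,-1.300] max=[22.100,8.200,7.400] diag=35.946


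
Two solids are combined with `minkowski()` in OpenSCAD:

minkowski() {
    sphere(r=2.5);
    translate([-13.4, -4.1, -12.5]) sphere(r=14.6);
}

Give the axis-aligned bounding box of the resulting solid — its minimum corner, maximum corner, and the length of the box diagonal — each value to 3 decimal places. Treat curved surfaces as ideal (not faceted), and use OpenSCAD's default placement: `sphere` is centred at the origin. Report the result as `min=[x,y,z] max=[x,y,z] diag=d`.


A = translate([-13.4, -4.1, -12.5]) sphere(r=14.6) → bbox [-28,-18.7,-27.1] .. [1.2,10.5,2.1]
B = sphere(r=2.5) → bbox [-2.5,-2.5,-2.5] .. [2.5,2.5,2.5]
lo = A.lo+B.lo = [-28-2.5, -18.7-2.5, -27.1-2.5] = [-30.500,-21.200,-29.600]
hi = A.hi+B.hi = [1.2+2.5, 10.5+2.5, 2.1+2.5] = [3.700,13.000,4.600]
diag = √(34.2²+34.2²+34.2²) = √3508.92 = 59.236

min=[-30.500,-21.200,-29.600] max=[3.700,13.000,4.600] diag=59.236


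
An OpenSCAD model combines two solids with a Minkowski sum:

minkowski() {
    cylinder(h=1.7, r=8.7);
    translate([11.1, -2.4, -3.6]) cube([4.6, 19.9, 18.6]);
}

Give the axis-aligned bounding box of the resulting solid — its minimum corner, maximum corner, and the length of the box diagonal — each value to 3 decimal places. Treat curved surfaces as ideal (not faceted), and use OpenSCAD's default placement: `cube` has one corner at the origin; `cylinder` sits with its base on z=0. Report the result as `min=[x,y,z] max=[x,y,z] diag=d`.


A = translate([11.1, -2.4, -3.6]) cube([4.6, 19.9, 18.6]) → bbox [11.1,-2.4,-3.6] .. [15.7,17.5,15]
B = cylinder(h=1.7, r=8.7) → bbox [-8.7,-8.7,0] .. [8.7,8.7,1.7]
lo = A.lo+B.lo = [11.1-8.7, -2.4-8.7, -3.6+0] = [2.400,-11.100,-3.600]
hi = A.hi+B.hi = [15.7+8.7, 17.5+8.7, 15+1.7] = [24.400,26.200,16.700]
diag = √(22²+37.3²+20.3²) = √2287.38 = 47.827

min=[2.400,-11.100,-3.600] max=[24.400,26.200,16.700] diag=47.827


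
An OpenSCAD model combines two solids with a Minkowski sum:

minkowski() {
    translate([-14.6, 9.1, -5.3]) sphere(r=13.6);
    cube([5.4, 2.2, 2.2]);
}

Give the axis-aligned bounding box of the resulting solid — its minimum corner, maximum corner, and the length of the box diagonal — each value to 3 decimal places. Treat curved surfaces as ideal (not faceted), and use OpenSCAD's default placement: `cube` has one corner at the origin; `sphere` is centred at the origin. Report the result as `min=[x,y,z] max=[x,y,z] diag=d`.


min=[-28.200,-4.500,-18.900] max=[4.400,24.900,10.500] diag=52.834

A = translate([-14.6, 9.1, -5.3]) sphere(r=13.6) → bbox [-28.2,-4.5,-18.9] .. [-1,22.7,8.3]
B = cube([5.4, 2.2, 2.2]) → bbox [0,0,0] .. [5.4,2.2,2.2]
lo = A.lo+B.lo = [-28.2+0, -4.5+0, -18.9+0] = [-28.200,-4.500,-18.900]
hi = A.hi+B.hi = [-1+5.4, 22.7+2.2, 8.3+2.2] = [4.400,24.900,10.500]
diag = √(32.6²+29.4²+29.4²) = √2791.48 = 52.834


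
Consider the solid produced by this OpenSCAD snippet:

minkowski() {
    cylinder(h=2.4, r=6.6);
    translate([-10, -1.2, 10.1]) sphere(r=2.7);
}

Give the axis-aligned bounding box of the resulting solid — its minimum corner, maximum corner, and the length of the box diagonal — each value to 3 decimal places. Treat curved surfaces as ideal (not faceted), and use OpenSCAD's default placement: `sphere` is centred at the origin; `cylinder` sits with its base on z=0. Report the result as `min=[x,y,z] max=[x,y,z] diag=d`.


A = translate([-10, -1.2, 10.1]) sphere(r=2.7) → bbox [-12.7,-3.9,7.4] .. [-7.3,1.5,12.8]
B = cylinder(h=2.4, r=6.6) → bbox [-6.6,-6.6,0] .. [6.6,6.6,2.4]
lo = A.lo+B.lo = [-12.7-6.6, -3.9-6.6, 7.4+0] = [-19.300,-10.500,7.400]
hi = A.hi+B.hi = [-7.3+6.6, 1.5+6.6, 12.8+2.4] = [-0.700,8.100,15.200]
diag = √(18.6²+18.6²+7.8²) = √752.76 = 27.436

min=[-19.300,-10.500,7.400] max=[-0.700,8.100,15.200] diag=27.436


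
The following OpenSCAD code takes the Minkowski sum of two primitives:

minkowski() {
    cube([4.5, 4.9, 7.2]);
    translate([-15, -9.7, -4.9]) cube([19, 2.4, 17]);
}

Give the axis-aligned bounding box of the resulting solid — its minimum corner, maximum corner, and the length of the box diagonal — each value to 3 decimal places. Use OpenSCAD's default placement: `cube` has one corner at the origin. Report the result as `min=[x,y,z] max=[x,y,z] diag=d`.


min=[-15.000,-9.700,-4.900] max=[8.500,-2.400,19.300] diag=34.513

A = translate([-15, -9.7, -4.9]) cube([19, 2.4, 17]) → bbox [-15,-9.7,-4.9] .. [4,-7.3,12.1]
B = cube([4.5, 4.9, 7.2]) → bbox [0,0,0] .. [4.5,4.9,7.2]
lo = A.lo+B.lo = [-15+0, -9.7+0, -4.9+0] = [-15.000,-9.700,-4.900]
hi = A.hi+B.hi = [4+4.5, -7.3+4.9, 12.1+7.2] = [8.500,-2.400,19.300]
diag = √(23.5²+7.3²+24.2²) = √1191.18 = 34.513


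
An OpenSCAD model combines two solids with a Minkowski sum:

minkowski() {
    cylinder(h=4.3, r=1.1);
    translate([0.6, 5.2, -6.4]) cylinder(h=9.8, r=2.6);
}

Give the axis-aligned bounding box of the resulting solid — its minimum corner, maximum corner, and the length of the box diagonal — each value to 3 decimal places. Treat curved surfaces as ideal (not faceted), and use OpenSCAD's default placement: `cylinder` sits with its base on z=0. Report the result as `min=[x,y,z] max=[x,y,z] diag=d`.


min=[-3.100,1.500,-6.400] max=[4.300,8.900,7.700] diag=17.559

A = translate([0.6, 5.2, -6.4]) cylinder(h=9.8, r=2.6) → bbox [-2,2.6,-6.4] .. [3.2,7.8,3.4]
B = cylinder(h=4.3, r=1.1) → bbox [-1.1,-1.1,0] .. [1.1,1.1,4.3]
lo = A.lo+B.lo = [-2-1.1, 2.6-1.1, -6.4+0] = [-3.100,1.500,-6.400]
hi = A.hi+B.hi = [3.2+1.1, 7.8+1.1, 3.4+4.3] = [4.300,8.900,7.700]
diag = √(7.4²+7.4²+14.1²) = √308.33 = 17.559


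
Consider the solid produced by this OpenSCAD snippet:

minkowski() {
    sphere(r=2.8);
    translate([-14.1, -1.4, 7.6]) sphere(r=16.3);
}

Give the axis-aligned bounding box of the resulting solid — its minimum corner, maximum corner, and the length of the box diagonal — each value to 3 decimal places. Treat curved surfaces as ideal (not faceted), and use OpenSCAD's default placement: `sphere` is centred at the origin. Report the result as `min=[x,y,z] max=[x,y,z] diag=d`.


min=[-33.200,-20.500,-11.500] max=[5.000,17.700,26.700] diag=66.164

A = translate([-14.1, -1.4, 7.6]) sphere(r=16.3) → bbox [-30.4,-17.7,-8.7] .. [2.2,14.9,23.9]
B = sphere(r=2.8) → bbox [-2.8,-2.8,-2.8] .. [2.8,2.8,2.8]
lo = A.lo+B.lo = [-30.4-2.8, -17.7-2.8, -8.7-2.8] = [-33.200,-20.500,-11.500]
hi = A.hi+B.hi = [2.2+2.8, 14.9+2.8, 23.9+2.8] = [5.000,17.700,26.700]
diag = √(38.2²+38.2²+38.2²) = √4377.72 = 66.164


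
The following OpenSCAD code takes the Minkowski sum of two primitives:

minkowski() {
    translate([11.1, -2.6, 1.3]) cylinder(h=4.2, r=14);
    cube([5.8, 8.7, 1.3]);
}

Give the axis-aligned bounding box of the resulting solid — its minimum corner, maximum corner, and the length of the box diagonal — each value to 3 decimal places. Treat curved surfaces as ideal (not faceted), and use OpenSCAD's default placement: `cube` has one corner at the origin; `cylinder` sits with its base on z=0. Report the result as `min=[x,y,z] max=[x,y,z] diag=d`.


A = translate([11.1, -2.6, 1.3]) cylinder(h=4.2, r=14) → bbox [-2.9,-16.6,1.3] .. [25.1,11.4,5.5]
B = cube([5.8, 8.7, 1.3]) → bbox [0,0,0] .. [5.8,8.7,1.3]
lo = A.lo+B.lo = [-2.9+0, -16.6+0, 1.3+0] = [-2.900,-16.600,1.300]
hi = A.hi+B.hi = [25.1+5.8, 11.4+8.7, 5.5+1.3] = [30.900,20.100,6.800]
diag = √(33.8²+36.7²+5.5²) = √2519.58 = 50.195

min=[-2.900,-16.600,1.300] max=[30.900,20.100,6.800] diag=50.195


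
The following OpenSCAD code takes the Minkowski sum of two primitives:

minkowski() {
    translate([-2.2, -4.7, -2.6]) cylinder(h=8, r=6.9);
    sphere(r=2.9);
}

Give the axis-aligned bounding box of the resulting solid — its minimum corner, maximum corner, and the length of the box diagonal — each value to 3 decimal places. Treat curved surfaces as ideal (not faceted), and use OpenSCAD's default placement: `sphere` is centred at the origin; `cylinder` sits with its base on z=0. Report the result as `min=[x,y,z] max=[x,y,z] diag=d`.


A = translate([-2.2, -4.7, -2.6]) cylinder(h=8, r=6.9) → bbox [-9.1,-11.6,-2.6] .. [4.7,2.2,5.4]
B = sphere(r=2.9) → bbox [-2.9,-2.9,-2.9] .. [2.9,2.9,2.9]
lo = A.lo+B.lo = [-9.1-2.9, -11.6-2.9, -2.6-2.9] = [-12.000,-14.500,-5.500]
hi = A.hi+B.hi = [4.7+2.9, 2.2+2.9, 5.4+2.9] = [7.600,5.100,8.300]
diag = √(19.6²+19.6²+13.8²) = √958.76 = 30.964

min=[-12.000,-14.500,-5.500] max=[7.600,5.100,8.300] diag=30.964


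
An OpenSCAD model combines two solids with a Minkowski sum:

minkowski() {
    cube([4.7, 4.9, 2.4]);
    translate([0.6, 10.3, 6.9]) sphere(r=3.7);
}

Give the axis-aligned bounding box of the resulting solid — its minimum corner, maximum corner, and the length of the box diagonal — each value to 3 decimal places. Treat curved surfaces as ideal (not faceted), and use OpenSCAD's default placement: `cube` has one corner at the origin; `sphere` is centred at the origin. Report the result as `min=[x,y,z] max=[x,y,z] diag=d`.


A = translate([0.6, 10.3, 6.9]) sphere(r=3.7) → bbox [-3.1,6.6,3.2] .. [4.3,14,10.6]
B = cube([4.7, 4.9, 2.4]) → bbox [0,0,0] .. [4.7,4.9,2.4]
lo = A.lo+B.lo = [-3.1+0, 6.6+0, 3.2+0] = [-3.100,6.600,3.200]
hi = A.hi+B.hi = [4.3+4.7, 14+4.9, 10.6+2.4] = [9.000,18.900,13.000]
diag = √(12.1²+12.3²+9.8²) = √393.74 = 19.843

min=[-3.100,6.600,3.200] max=[9.000,18.900,13.000] diag=19.843


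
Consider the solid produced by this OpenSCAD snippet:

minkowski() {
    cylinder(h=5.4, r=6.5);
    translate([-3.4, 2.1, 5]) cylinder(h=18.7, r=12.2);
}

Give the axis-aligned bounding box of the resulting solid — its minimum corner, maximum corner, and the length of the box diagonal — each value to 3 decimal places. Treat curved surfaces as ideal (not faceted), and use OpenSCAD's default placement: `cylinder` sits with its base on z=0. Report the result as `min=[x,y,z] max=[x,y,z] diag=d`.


A = translate([-3.4, 2.1, 5]) cylinder(h=18.7, r=12.2) → bbox [-15.6,-10.1,5] .. [8.8,14.3,23.7]
B = cylinder(h=5.4, r=6.5) → bbox [-6.5,-6.5,0] .. [6.5,6.5,5.4]
lo = A.lo+B.lo = [-15.6-6.5, -10.1-6.5, 5+0] = [-22.100,-16.600,5.000]
hi = A.hi+B.hi = [8.8+6.5, 14.3+6.5, 23.7+5.4] = [15.300,20.800,29.100]
diag = √(37.4²+37.4²+24.1²) = √3378.33 = 58.123

min=[-22.100,-16.600,5.000] max=[15.300,20.800,29.100] diag=58.123


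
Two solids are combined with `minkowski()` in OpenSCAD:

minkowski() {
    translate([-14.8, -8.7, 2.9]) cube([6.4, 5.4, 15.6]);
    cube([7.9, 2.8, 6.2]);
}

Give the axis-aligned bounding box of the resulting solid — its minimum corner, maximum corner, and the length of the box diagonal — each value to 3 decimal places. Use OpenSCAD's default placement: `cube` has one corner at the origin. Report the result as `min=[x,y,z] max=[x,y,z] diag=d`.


min=[-14.800,-8.700,2.900] max=[-0.500,-0.500,24.700] diag=27.331

A = translate([-14.8, -8.7, 2.9]) cube([6.4, 5.4, 15.6]) → bbox [-14.8,-8.7,2.9] .. [-8.4,-3.3,18.5]
B = cube([7.9, 2.8, 6.2]) → bbox [0,0,0] .. [7.9,2.8,6.2]
lo = A.lo+B.lo = [-14.8+0, -8.7+0, 2.9+0] = [-14.800,-8.700,2.900]
hi = A.hi+B.hi = [-8.4+7.9, -3.3+2.8, 18.5+6.2] = [-0.500,-0.500,24.700]
diag = √(14.3²+8.2²+21.8²) = √746.97 = 27.331


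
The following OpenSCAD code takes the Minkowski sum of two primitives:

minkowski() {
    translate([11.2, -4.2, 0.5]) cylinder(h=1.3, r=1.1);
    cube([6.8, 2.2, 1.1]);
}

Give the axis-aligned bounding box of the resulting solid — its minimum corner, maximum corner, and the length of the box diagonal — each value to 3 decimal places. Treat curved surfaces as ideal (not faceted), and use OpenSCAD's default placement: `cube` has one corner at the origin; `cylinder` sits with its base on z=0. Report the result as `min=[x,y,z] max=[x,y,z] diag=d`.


A = translate([11.2, -4.2, 0.5]) cylinder(h=1.3, r=1.1) → bbox [10.1,-5.3,0.5] .. [12.3,-3.1,1.8]
B = cube([6.8, 2.2, 1.1]) → bbox [0,0,0] .. [6.8,2.2,1.1]
lo = A.lo+B.lo = [10.1+0, -5.3+0, 0.5+0] = [10.100,-5.300,0.500]
hi = A.hi+B.hi = [12.3+6.8, -3.1+2.2, 1.8+1.1] = [19.100,-0.900,2.900]
diag = √(9²+4.4²+2.4²) = √106.12 = 10.301

min=[10.100,-5.300,0.500] max=[19.100,-0.900,2.900] diag=10.301


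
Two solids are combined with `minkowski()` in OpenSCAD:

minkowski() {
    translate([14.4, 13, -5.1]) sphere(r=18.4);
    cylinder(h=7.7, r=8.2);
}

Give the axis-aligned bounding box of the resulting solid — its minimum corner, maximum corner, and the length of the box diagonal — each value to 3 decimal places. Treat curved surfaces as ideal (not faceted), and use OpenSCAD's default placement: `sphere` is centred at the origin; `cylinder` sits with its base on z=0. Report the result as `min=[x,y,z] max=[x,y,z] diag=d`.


min=[-12.200,-13.600,-23.500] max=[41.000,39.600,21.000] diag=87.411

A = translate([14.4, 13, -5.1]) sphere(r=18.4) → bbox [-4,-5.4,-23.5] .. [32.8,31.4,13.3]
B = cylinder(h=7.7, r=8.2) → bbox [-8.2,-8.2,0] .. [8.2,8.2,7.7]
lo = A.lo+B.lo = [-4-8.2, -5.4-8.2, -23.5+0] = [-12.200,-13.600,-23.500]
hi = A.hi+B.hi = [32.8+8.2, 31.4+8.2, 13.3+7.7] = [41.000,39.600,21.000]
diag = √(53.2²+53.2²+44.5²) = √7640.73 = 87.411
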